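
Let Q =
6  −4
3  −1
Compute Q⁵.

[[876, −844], [633, −601]]

tr Q = 5 and det Q = 6, so the characteristic polynomial is λ² − (5)λ + (6) with roots 3 and 2.
Eigenvectors give P = [[−4, 1], [−3, 1]] with P⁻¹ = [[−1, 1], [−3, 4]], and Q = P·diag(3, 2)·P⁻¹.
Then Q⁵ = P·diag(243, 32)·P⁻¹ = [[−972, 32], [−729, 32]] · [[−1, 1], [−3, 4]] = [[876, −844], [633, −601]].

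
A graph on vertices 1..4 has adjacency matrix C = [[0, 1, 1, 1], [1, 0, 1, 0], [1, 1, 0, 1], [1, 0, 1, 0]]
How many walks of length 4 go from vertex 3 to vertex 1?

14

The number of length-4 walks from vertex 3 to vertex 1 is entry (3,1) of C⁴, where C is the adjacency matrix.
C² = [[3, 1, 2, 1], [1, 2, 1, 2], [2, 1, 3, 1], [1, 2, 1, 2]]
C³ = [[4, 5, 5, 5], [5, 2, 5, 2], [5, 5, 4, 5], [5, 2, 5, 2]]
C⁴ = [[15, 9, 14, 9], [9, 10, 9, 10], [14, 9, 15, 9], [9, 10, 9, 10]]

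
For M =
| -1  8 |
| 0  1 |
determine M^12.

M² = I (check: tr M = 0 and det M = -1), so M^12 = I since 12 is even.

[[1, 0], [0, 1]]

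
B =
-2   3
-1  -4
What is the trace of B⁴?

-46

B² = [[1, -18], [6, 13]]
B³ = [[16, 75], [-25, -34]]
B⁴ = [[-107, -252], [84, 61]]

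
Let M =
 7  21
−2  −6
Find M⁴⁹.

M² = M (a projection; rank 1, trace 1), so M⁴⁹ = M.

[[7, 21], [−2, −6]]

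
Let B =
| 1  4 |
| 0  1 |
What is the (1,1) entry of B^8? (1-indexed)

B = I + N where N = [[0, 4], [0, 0]] is strictly upper-triangular, so N^2 = 0.
(I + N)^8 = I + 8·N = [[1, 32], [0, 1]].

1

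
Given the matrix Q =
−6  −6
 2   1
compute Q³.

tr Q = −5 and det Q = 6, so the characteristic polynomial is λ² − (−5)λ + (6) with roots −2 and −3.
Eigenvectors give P = [[−3, 2], [2, −1]] with P⁻¹ = [[1, 2], [2, 3]], and Q = P·diag(−2, −3)·P⁻¹.
Then Q³ = P·diag(−8, −27)·P⁻¹ = [[24, −54], [−16, 27]] · [[1, 2], [2, 3]] = [[−84, −114], [38, 49]].

[[−84, −114], [38, 49]]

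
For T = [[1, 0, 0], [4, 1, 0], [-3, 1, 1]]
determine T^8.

T = I + N where N = [[0, 0, 0], [4, 0, 0], [-3, 1, 0]] is strictly lower-triangular, so N^3 = 0.
(I + N)^8 = I + 8·N + 28·N^2 = [[1, 0, 0], [32, 1, 0], [88, 8, 1]].

[[1, 0, 0], [32, 1, 0], [88, 8, 1]]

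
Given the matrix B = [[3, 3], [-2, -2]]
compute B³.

[[3, 3], [-2, -2]]

B² = B (a projection; rank 1, trace 1), so B³ = B.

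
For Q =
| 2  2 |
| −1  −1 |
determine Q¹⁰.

Q² = Q (a projection; rank 1, trace 1), so Q¹⁰ = Q.

[[2, 2], [−1, −1]]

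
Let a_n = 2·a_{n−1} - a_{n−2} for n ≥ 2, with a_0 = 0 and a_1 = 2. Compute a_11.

22

With companion matrix B = [[2, -1], [1, 0]], [a_n, a_{n−1}]ᵀ = B·[a_{n−1}, a_{n−2}]ᵀ, so [a_11, a_10]ᵀ = B^10·[a_1, a_0]ᵀ.
B^10 = [[11, -10], [10, -9]], giving [a_11, a_10]ᵀ = [[22], [20]].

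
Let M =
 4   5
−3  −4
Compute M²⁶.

[[1, 0], [0, 1]]

M² = I (check: tr M = 0 and det M = −1), so M²⁶ = I since 26 is even.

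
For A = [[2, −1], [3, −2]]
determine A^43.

[[2, −1], [3, −2]]

A² = I (check: tr A = 0 and det A = −1), so A^43 = A since 43 is odd.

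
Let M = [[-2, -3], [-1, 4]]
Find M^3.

[[-8, -45], [-15, 82]]

M^2 = [[7, -6], [-2, 19]]
M^3 = [[-8, -45], [-15, 82]]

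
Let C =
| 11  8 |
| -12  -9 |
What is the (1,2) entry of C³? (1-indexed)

tr C = 2 and det C = -3, so the characteristic polynomial is λ² − (2)λ + (-3) with roots 3 and -1.
Eigenvectors give P = [[-1, -2], [1, 3]] with P⁻¹ = [[-3, -2], [1, 1]], and C = P·diag(3, -1)·P⁻¹.
Then C³ = P·diag(27, -1)·P⁻¹ = [[-27, 2], [27, -3]] · [[-3, -2], [1, 1]] = [[83, 56], [-84, -57]].

56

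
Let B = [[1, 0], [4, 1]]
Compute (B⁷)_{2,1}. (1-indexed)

28

B = I + N where N = [[0, 0], [4, 0]] is strictly lower-triangular, so N² = 0.
(I + N)⁷ = I + 7·N = [[1, 0], [28, 1]].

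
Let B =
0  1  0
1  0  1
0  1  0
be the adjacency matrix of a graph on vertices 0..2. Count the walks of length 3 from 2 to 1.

2

The number of length-3 walks from vertex 2 to vertex 1 is entry (2,1) of B³, where B is the adjacency matrix.
B² = [[1, 0, 1], [0, 2, 0], [1, 0, 1]]
B³ = [[0, 2, 0], [2, 0, 2], [0, 2, 0]]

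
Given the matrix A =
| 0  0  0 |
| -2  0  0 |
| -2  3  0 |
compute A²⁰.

A is strictly triangular, hence nilpotent: A³ = 0, so A²⁰ = 0.

[[0, 0, 0], [0, 0, 0], [0, 0, 0]]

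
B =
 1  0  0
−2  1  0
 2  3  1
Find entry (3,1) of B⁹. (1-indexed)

−198

B = I + N where N = [[0, 0, 0], [−2, 0, 0], [2, 3, 0]] is strictly lower-triangular, so N³ = 0.
(I + N)⁹ = I + 9·N + 36·N² = [[1, 0, 0], [−18, 1, 0], [−198, 27, 1]].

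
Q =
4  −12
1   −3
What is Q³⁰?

Q² = Q (a projection; rank 1, trace 1), so Q³⁰ = Q.

[[4, −12], [1, −3]]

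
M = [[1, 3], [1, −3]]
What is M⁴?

M² = [[4, −6], [−2, 12]]
M³ = [[−2, 30], [10, −42]]
M⁴ = [[28, −96], [−32, 156]]

[[28, −96], [−32, 156]]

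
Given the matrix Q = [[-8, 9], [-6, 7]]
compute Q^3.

tr Q = -1 and det Q = -2, so the characteristic polynomial is λ² − (-1)λ + (-2) with roots 1 and -2.
Eigenvectors give P = [[-1, 3], [-1, 2]] with P⁻¹ = [[2, -3], [1, -1]], and Q = P·diag(1, -2)·P⁻¹.
Then Q^3 = P·diag(1, -8)·P⁻¹ = [[-1, -24], [-1, -16]] · [[2, -3], [1, -1]] = [[-26, 27], [-18, 19]].

[[-26, 27], [-18, 19]]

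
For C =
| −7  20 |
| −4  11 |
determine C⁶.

tr C = 4 and det C = 3, so the characteristic polynomial is λ² − (4)λ + (3) with roots 3 and 1.
Eigenvectors give P = [[2, −5], [1, −2]] with P⁻¹ = [[−2, 5], [−1, 2]], and C = P·diag(3, 1)·P⁻¹.
Then C⁶ = P·diag(729, 1)·P⁻¹ = [[1458, −5], [729, −2]] · [[−2, 5], [−1, 2]] = [[−2911, 7280], [−1456, 3641]].

[[−2911, 7280], [−1456, 3641]]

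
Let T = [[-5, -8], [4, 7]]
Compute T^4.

tr T = 2 and det T = -3, so the characteristic polynomial is λ² − (2)λ + (-3) with roots -1 and 3.
Eigenvectors give P = [[2, -1], [-1, 1]] with P⁻¹ = [[1, 1], [1, 2]], and T = P·diag(-1, 3)·P⁻¹.
Then T^4 = P·diag(1, 81)·P⁻¹ = [[2, -81], [-1, 81]] · [[1, 1], [1, 2]] = [[-79, -160], [80, 161]].

[[-79, -160], [80, 161]]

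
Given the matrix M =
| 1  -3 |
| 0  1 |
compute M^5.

[[1, -15], [0, 1]]

M = I + N where N = [[0, -3], [0, 0]] is strictly upper-triangular, so N^2 = 0.
(I + N)^5 = I + 5·N = [[1, -15], [0, 1]].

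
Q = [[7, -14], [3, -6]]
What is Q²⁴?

[[7, -14], [3, -6]]

Q² = Q (a projection; rank 1, trace 1), so Q²⁴ = Q.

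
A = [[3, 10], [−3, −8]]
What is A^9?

tr A = −5 and det A = 6, so the characteristic polynomial is λ² − (−5)λ + (6) with roots −3 and −2.
Eigenvectors give P = [[−5, −2], [3, 1]] with P⁻¹ = [[1, 2], [−3, −5]], and A = P·diag(−3, −2)·P⁻¹.
Then A^9 = P·diag(−19683, −512)·P⁻¹ = [[98415, 1024], [−59049, −512]] · [[1, 2], [−3, −5]] = [[95343, 191710], [−57513, −115538]].

[[95343, 191710], [−57513, −115538]]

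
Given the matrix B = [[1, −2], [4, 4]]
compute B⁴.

[[−151, −10], [20, −136]]

B² = [[−7, −10], [20, 8]]
B³ = [[−47, −26], [52, −8]]
B⁴ = [[−151, −10], [20, −136]]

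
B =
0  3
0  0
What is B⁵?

B is strictly triangular, hence nilpotent: B² = 0, so B⁵ = 0.

[[0, 0], [0, 0]]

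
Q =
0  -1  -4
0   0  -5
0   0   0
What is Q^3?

[[0, 0, 0], [0, 0, 0], [0, 0, 0]]

Q is strictly triangular, hence nilpotent: Q^3 = 0, so Q^3 = 0.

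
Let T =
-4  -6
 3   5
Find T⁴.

tr T = 1 and det T = -2, so the characteristic polynomial is λ² − (1)λ + (-2) with roots 2 and -1.
Eigenvectors give P = [[1, -2], [-1, 1]] with P⁻¹ = [[-1, -2], [-1, -1]], and T = P·diag(2, -1)·P⁻¹.
Then T⁴ = P·diag(16, 1)·P⁻¹ = [[16, -2], [-16, 1]] · [[-1, -2], [-1, -1]] = [[-14, -30], [15, 31]].

[[-14, -30], [15, 31]]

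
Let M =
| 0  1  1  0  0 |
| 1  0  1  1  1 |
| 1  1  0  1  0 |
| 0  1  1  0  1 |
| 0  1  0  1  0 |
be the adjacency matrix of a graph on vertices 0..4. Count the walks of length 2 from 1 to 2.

The number of length-2 walks from vertex 1 to vertex 2 is entry (1,2) of M^2, where M is the adjacency matrix.
M^2 = [[2, 1, 1, 2, 1], [1, 4, 2, 2, 1], [1, 2, 3, 1, 2], [2, 2, 1, 3, 1], [1, 1, 2, 1, 2]]

2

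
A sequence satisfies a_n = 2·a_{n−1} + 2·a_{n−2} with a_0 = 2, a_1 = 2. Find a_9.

8480

With companion matrix M = [[2, 2], [1, 0]], [a_n, a_{n−1}]ᵀ = M·[a_{n−1}, a_{n−2}]ᵀ, so [a_9, a_8]ᵀ = M⁸·[a_1, a_0]ᵀ.
M⁸ = [[2448, 1792], [896, 656]], giving [a_9, a_8]ᵀ = [[8480], [3104]].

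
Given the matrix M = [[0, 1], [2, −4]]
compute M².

[[2, −4], [−8, 18]]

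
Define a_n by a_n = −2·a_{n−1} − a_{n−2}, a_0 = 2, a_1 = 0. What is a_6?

−10

With companion matrix M = [[−2, −1], [1, 0]], [a_n, a_{n−1}]ᵀ = M·[a_{n−1}, a_{n−2}]ᵀ, so [a_6, a_5]ᵀ = M⁵·[a_1, a_0]ᵀ.
M⁵ = [[−6, −5], [5, 4]], giving [a_6, a_5]ᵀ = [[−10], [8]].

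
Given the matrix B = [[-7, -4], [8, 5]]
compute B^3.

[[-55, -28], [56, 29]]

tr B = -2 and det B = -3, so the characteristic polynomial is λ² − (-2)λ + (-3) with roots -3 and 1.
Eigenvectors give P = [[-1, -1], [1, 2]] with P⁻¹ = [[-2, -1], [1, 1]], and B = P·diag(-3, 1)·P⁻¹.
Then B^3 = P·diag(-27, 1)·P⁻¹ = [[27, -1], [-27, 2]] · [[-2, -1], [1, 1]] = [[-55, -28], [56, 29]].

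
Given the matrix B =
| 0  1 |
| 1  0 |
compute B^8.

B² = I (check: tr B = 0 and det B = −1), so B^8 = I since 8 is even.

[[1, 0], [0, 1]]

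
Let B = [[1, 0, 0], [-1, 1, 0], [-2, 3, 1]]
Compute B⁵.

[[1, 0, 0], [-5, 1, 0], [-40, 15, 1]]

B = I + N where N = [[0, 0, 0], [-1, 0, 0], [-2, 3, 0]] is strictly lower-triangular, so N³ = 0.
(I + N)⁵ = I + 5·N + 10·N² = [[1, 0, 0], [-5, 1, 0], [-40, 15, 1]].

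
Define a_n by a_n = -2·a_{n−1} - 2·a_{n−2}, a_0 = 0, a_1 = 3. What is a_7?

-24

With companion matrix B = [[-2, -2], [1, 0]], [a_n, a_{n−1}]ᵀ = B·[a_{n−1}, a_{n−2}]ᵀ, so [a_7, a_6]ᵀ = B⁶·[a_1, a_0]ᵀ.
B⁶ = [[-8, -16], [8, 8]], giving [a_7, a_6]ᵀ = [[-24], [24]].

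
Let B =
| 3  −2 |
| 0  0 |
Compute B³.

[[27, −18], [0, 0]]

B² = [[9, −6], [0, 0]]
B³ = [[27, −18], [0, 0]]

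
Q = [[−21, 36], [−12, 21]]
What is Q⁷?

[[−15309, 26244], [−8748, 15309]]

tr Q = 0 and det Q = −9, so the characteristic polynomial is λ² − (0)λ + (−9) with roots −3 and 3.
Eigenvectors give P = [[−2, 3], [−1, 2]] with P⁻¹ = [[−2, 3], [−1, 2]], and Q = P·diag(−3, 3)·P⁻¹.
Then Q⁷ = P·diag(−2187, 2187)·P⁻¹ = [[4374, 6561], [2187, 4374]] · [[−2, 3], [−1, 2]] = [[−15309, 26244], [−8748, 15309]].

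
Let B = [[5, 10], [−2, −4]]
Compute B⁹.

[[5, 10], [−2, −4]]

B² = B (a projection; rank 1, trace 1), so B⁹ = B.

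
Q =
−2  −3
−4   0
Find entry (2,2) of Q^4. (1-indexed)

Q^2 = [[16, 6], [8, 12]]
Q^3 = [[−56, −48], [−64, −24]]
Q^4 = [[304, 168], [224, 192]]

192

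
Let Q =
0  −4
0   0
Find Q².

[[0, 0], [0, 0]]

Q is strictly triangular, hence nilpotent: Q² = 0, so Q² = 0.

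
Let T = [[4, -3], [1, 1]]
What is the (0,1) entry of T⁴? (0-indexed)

T² = [[13, -15], [5, -2]]
T³ = [[37, -54], [18, -17]]
T⁴ = [[94, -165], [55, -71]]

-165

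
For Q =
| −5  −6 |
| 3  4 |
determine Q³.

[[−17, −18], [9, 10]]

tr Q = −1 and det Q = −2, so the characteristic polynomial is λ² − (−1)λ + (−2) with roots 1 and −2.
Eigenvectors give P = [[−1, −2], [1, 1]] with P⁻¹ = [[1, 2], [−1, −1]], and Q = P·diag(1, −2)·P⁻¹.
Then Q³ = P·diag(1, −8)·P⁻¹ = [[−1, 16], [1, −8]] · [[1, 2], [−1, −1]] = [[−17, −18], [9, 10]].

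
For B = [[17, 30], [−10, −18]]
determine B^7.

tr B = −1 and det B = −6, so the characteristic polynomial is λ² − (−1)λ + (−6) with roots 2 and −3.
Eigenvectors give P = [[−2, −3], [1, 2]] with P⁻¹ = [[−2, −3], [1, 2]], and B = P·diag(2, −3)·P⁻¹.
Then B^7 = P·diag(128, −2187)·P⁻¹ = [[−256, 6561], [128, −4374]] · [[−2, −3], [1, 2]] = [[7073, 13890], [−4630, −9132]].

[[7073, 13890], [−4630, −9132]]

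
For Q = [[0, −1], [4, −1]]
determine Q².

[[−4, 1], [−4, −3]]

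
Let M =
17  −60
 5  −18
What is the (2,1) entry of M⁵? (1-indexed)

tr M = −1 and det M = −6, so the characteristic polynomial is λ² − (−1)λ + (−6) with roots 2 and −3.
Eigenvectors give P = [[−4, −3], [−1, −1]] with P⁻¹ = [[−1, 3], [1, −4]], and M = P·diag(2, −3)·P⁻¹.
Then M⁵ = P·diag(32, −243)·P⁻¹ = [[−128, 729], [−32, 243]] · [[−1, 3], [1, −4]] = [[857, −3300], [275, −1068]].

275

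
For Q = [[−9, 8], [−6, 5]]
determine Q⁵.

[[−969, 968], [−726, 725]]

tr Q = −4 and det Q = 3, so the characteristic polynomial is λ² − (−4)λ + (3) with roots −3 and −1.
Eigenvectors give P = [[4, 1], [3, 1]] with P⁻¹ = [[1, −1], [−3, 4]], and Q = P·diag(−3, −1)·P⁻¹.
Then Q⁵ = P·diag(−243, −1)·P⁻¹ = [[−972, −1], [−729, −1]] · [[1, −1], [−3, 4]] = [[−969, 968], [−726, 725]].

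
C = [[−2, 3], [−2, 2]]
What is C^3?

C^2 = [[−2, 0], [0, −2]]
C^3 = [[4, −6], [4, −4]]

[[4, −6], [4, −4]]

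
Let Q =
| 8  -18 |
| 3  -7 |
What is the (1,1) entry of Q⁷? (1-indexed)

tr Q = 1 and det Q = -2, so the characteristic polynomial is λ² − (1)λ + (-2) with roots -1 and 2.
Eigenvectors give P = [[2, -3], [1, -1]] with P⁻¹ = [[-1, 3], [-1, 2]], and Q = P·diag(-1, 2)·P⁻¹.
Then Q⁷ = P·diag(-1, 128)·P⁻¹ = [[-2, -384], [-1, -128]] · [[-1, 3], [-1, 2]] = [[386, -774], [129, -259]].

386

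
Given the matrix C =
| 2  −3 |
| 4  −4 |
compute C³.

[[8, 0], [0, 8]]

C² = [[−8, 6], [−8, 4]]
C³ = [[8, 0], [0, 8]]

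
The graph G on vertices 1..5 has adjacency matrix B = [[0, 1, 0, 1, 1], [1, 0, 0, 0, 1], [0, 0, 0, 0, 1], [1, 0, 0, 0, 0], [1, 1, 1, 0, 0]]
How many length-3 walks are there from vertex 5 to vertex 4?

The number of length-3 walks from vertex 5 to vertex 4 is entry (5,4) of B^3, where B is the adjacency matrix.
B^2 = [[3, 1, 1, 0, 1], [1, 2, 1, 1, 1], [1, 1, 1, 0, 0], [0, 1, 0, 1, 1], [1, 1, 0, 1, 3]]
B^3 = [[2, 4, 1, 3, 5], [4, 2, 1, 1, 4], [1, 1, 0, 1, 3], [3, 1, 1, 0, 1], [5, 4, 3, 1, 2]]

1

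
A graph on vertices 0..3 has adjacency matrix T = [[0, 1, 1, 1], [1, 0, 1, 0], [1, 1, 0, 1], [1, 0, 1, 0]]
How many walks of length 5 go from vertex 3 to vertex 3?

18

The number of length-5 walks from vertex 3 to vertex 3 is entry (3,3) of T^5, where T is the adjacency matrix.
T^2 = [[3, 1, 2, 1], [1, 2, 1, 2], [2, 1, 3, 1], [1, 2, 1, 2]]
T^3 = [[4, 5, 5, 5], [5, 2, 5, 2], [5, 5, 4, 5], [5, 2, 5, 2]]
T^4 = [[15, 9, 14, 9], [9, 10, 9, 10], [14, 9, 15, 9], [9, 10, 9, 10]]
T^5 = [[32, 29, 33, 29], [29, 18, 29, 18], [33, 29, 32, 29], [29, 18, 29, 18]]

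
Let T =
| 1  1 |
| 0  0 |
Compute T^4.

T^2 = [[1, 1], [0, 0]]
T^3 = [[1, 1], [0, 0]]
T^4 = [[1, 1], [0, 0]]

[[1, 1], [0, 0]]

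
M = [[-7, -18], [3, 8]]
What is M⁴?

tr M = 1 and det M = -2, so the characteristic polynomial is λ² − (1)λ + (-2) with roots -1 and 2.
Eigenvectors give P = [[3, -2], [-1, 1]] with P⁻¹ = [[1, 2], [1, 3]], and M = P·diag(-1, 2)·P⁻¹.
Then M⁴ = P·diag(1, 16)·P⁻¹ = [[3, -32], [-1, 16]] · [[1, 2], [1, 3]] = [[-29, -90], [15, 46]].

[[-29, -90], [15, 46]]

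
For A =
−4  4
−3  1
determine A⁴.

[[−92, 84], [−63, 13]]

A² = [[4, −12], [9, −11]]
A³ = [[20, 4], [−3, 25]]
A⁴ = [[−92, 84], [−63, 13]]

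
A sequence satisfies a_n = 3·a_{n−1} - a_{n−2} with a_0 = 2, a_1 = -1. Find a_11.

With companion matrix T = [[3, -1], [1, 0]], [a_n, a_{n−1}]ᵀ = T·[a_{n−1}, a_{n−2}]ᵀ, so [a_11, a_10]ᵀ = T^10·[a_1, a_0]ᵀ.
T^10 = [[17711, -6765], [6765, -2584]], giving [a_11, a_10]ᵀ = [[-31241], [-11933]].

-31241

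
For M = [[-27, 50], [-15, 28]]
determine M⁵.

tr M = 1 and det M = -6, so the characteristic polynomial is λ² − (1)λ + (-6) with roots 3 and -2.
Eigenvectors give P = [[-5, 2], [-3, 1]] with P⁻¹ = [[1, -2], [3, -5]], and M = P·diag(3, -2)·P⁻¹.
Then M⁵ = P·diag(243, -32)·P⁻¹ = [[-1215, -64], [-729, -32]] · [[1, -2], [3, -5]] = [[-1407, 2750], [-825, 1618]].

[[-1407, 2750], [-825, 1618]]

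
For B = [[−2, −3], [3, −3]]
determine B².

[[−5, 15], [−15, 0]]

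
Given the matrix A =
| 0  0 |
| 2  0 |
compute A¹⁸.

[[0, 0], [0, 0]]

A is strictly triangular, hence nilpotent: A² = 0, so A¹⁸ = 0.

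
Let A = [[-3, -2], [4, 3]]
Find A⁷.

[[-3, -2], [4, 3]]

A² = I (check: tr A = 0 and det A = -1), so A⁷ = A since 7 is odd.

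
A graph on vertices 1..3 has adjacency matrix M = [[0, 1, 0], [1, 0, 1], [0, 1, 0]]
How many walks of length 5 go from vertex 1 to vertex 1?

The number of length-5 walks from vertex 1 to vertex 1 is entry (1,1) of M^5, where M is the adjacency matrix.
M^2 = [[1, 0, 1], [0, 2, 0], [1, 0, 1]]
M^3 = [[0, 2, 0], [2, 0, 2], [0, 2, 0]]
M^4 = [[2, 0, 2], [0, 4, 0], [2, 0, 2]]
M^5 = [[0, 4, 0], [4, 0, 4], [0, 4, 0]]

0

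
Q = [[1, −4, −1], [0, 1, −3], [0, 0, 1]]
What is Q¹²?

[[1, −48, 780], [0, 1, −36], [0, 0, 1]]

Q = I + N where N = [[0, −4, −1], [0, 0, −3], [0, 0, 0]] is strictly upper-triangular, so N³ = 0.
(I + N)¹² = I + 12·N + 66·N² = [[1, −48, 780], [0, 1, −36], [0, 0, 1]].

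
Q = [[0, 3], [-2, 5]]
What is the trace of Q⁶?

793

tr Q = 5 and det Q = 6, so the characteristic polynomial is λ² − (5)λ + (6) with roots 3 and 2.
Eigenvectors give P = [[1, 3], [1, 2]] with P⁻¹ = [[-2, 3], [1, -1]], and Q = P·diag(3, 2)·P⁻¹.
Then Q⁶ = P·diag(729, 64)·P⁻¹ = [[729, 192], [729, 128]] · [[-2, 3], [1, -1]] = [[-1266, 1995], [-1330, 2059]].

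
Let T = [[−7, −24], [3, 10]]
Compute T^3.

[[−55, −168], [21, 64]]

tr T = 3 and det T = 2, so the characteristic polynomial is λ² − (3)λ + (2) with roots 2 and 1.
Eigenvectors give P = [[−8, −3], [3, 1]] with P⁻¹ = [[1, 3], [−3, −8]], and T = P·diag(2, 1)·P⁻¹.
Then T^3 = P·diag(8, 1)·P⁻¹ = [[−64, −3], [24, 1]] · [[1, 3], [−3, −8]] = [[−55, −168], [21, 64]].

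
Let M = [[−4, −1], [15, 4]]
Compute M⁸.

[[1, 0], [0, 1]]

M² = I (check: tr M = 0 and det M = −1), so M⁸ = I since 8 is even.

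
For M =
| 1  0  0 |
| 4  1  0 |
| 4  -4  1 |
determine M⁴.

M = I + N where N = [[0, 0, 0], [4, 0, 0], [4, -4, 0]] is strictly lower-triangular, so N³ = 0.
(I + N)⁴ = I + 4·N + 6·N² = [[1, 0, 0], [16, 1, 0], [-80, -16, 1]].

[[1, 0, 0], [16, 1, 0], [-80, -16, 1]]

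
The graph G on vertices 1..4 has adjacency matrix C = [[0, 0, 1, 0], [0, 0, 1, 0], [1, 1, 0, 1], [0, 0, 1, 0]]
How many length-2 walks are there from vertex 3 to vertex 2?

The number of length-2 walks from vertex 3 to vertex 2 is entry (3,2) of C², where C is the adjacency matrix.
C² = [[1, 1, 0, 1], [1, 1, 0, 1], [0, 0, 3, 0], [1, 1, 0, 1]]

0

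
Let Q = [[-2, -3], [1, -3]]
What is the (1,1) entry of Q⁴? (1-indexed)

-74

Q² = [[1, 15], [-5, 6]]
Q³ = [[13, -48], [16, -3]]
Q⁴ = [[-74, 105], [-35, -39]]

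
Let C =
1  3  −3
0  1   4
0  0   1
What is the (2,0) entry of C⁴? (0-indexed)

0

C = I + N where N = [[0, 3, −3], [0, 0, 4], [0, 0, 0]] is strictly upper-triangular, so N³ = 0.
(I + N)⁴ = I + 4·N + 6·N² = [[1, 12, 60], [0, 1, 16], [0, 0, 1]].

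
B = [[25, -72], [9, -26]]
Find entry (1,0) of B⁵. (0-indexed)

99

tr B = -1 and det B = -2, so the characteristic polynomial is λ² − (-1)λ + (-2) with roots 1 and -2.
Eigenvectors give P = [[-3, -8], [-1, -3]] with P⁻¹ = [[-3, 8], [1, -3]], and B = P·diag(1, -2)·P⁻¹.
Then B⁵ = P·diag(1, -32)·P⁻¹ = [[-3, 256], [-1, 96]] · [[-3, 8], [1, -3]] = [[265, -792], [99, -296]].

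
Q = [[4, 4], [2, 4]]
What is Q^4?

[[1088, 1536], [768, 1088]]

Q^2 = [[24, 32], [16, 24]]
Q^3 = [[160, 224], [112, 160]]
Q^4 = [[1088, 1536], [768, 1088]]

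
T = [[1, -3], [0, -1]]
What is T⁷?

T² = I (check: tr T = 0 and det T = -1), so T⁷ = T since 7 is odd.

[[1, -3], [0, -1]]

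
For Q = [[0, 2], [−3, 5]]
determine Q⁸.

[[−12354, 12610], [−18915, 19171]]

tr Q = 5 and det Q = 6, so the characteristic polynomial is λ² − (5)λ + (6) with roots 3 and 2.
Eigenvectors give P = [[−2, 1], [−3, 1]] with P⁻¹ = [[1, −1], [3, −2]], and Q = P·diag(3, 2)·P⁻¹.
Then Q⁸ = P·diag(6561, 256)·P⁻¹ = [[−13122, 256], [−19683, 256]] · [[1, −1], [3, −2]] = [[−12354, 12610], [−18915, 19171]].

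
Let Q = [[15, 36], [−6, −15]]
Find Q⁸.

tr Q = 0 and det Q = −9, so the characteristic polynomial is λ² − (0)λ + (−9) with roots −3 and 3.
Eigenvectors give P = [[−2, 3], [1, −1]] with P⁻¹ = [[1, 3], [1, 2]], and Q = P·diag(−3, 3)·P⁻¹.
Then Q⁸ = P·diag(6561, 6561)·P⁻¹ = [[−13122, 19683], [6561, −6561]] · [[1, 3], [1, 2]] = [[6561, 0], [0, 6561]].

[[6561, 0], [0, 6561]]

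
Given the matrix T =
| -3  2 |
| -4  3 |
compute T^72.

T² = I (check: tr T = 0 and det T = -1), so T^72 = I since 72 is even.

[[1, 0], [0, 1]]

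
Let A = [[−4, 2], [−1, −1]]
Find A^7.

tr A = −5 and det A = 6, so the characteristic polynomial is λ² − (−5)λ + (6) with roots −3 and −2.
Eigenvectors give P = [[2, −1], [1, −1]] with P⁻¹ = [[1, −1], [1, −2]], and A = P·diag(−3, −2)·P⁻¹.
Then A^7 = P·diag(−2187, −128)·P⁻¹ = [[−4374, 128], [−2187, 128]] · [[1, −1], [1, −2]] = [[−4246, 4118], [−2059, 1931]].

[[−4246, 4118], [−2059, 1931]]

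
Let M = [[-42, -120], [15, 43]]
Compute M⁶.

[[-5256, -15960], [1995, 6049]]

tr M = 1 and det M = -6, so the characteristic polynomial is λ² − (1)λ + (-6) with roots -2 and 3.
Eigenvectors give P = [[3, -8], [-1, 3]] with P⁻¹ = [[3, 8], [1, 3]], and M = P·diag(-2, 3)·P⁻¹.
Then M⁶ = P·diag(64, 729)·P⁻¹ = [[192, -5832], [-64, 2187]] · [[3, 8], [1, 3]] = [[-5256, -15960], [1995, 6049]].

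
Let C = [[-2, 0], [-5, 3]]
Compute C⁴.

[[16, 0], [-65, 81]]

tr C = 1 and det C = -6, so the characteristic polynomial is λ² − (1)λ + (-6) with roots 3 and -2.
Eigenvectors give P = [[0, -1], [-1, -1]] with P⁻¹ = [[1, -1], [-1, 0]], and C = P·diag(3, -2)·P⁻¹.
Then C⁴ = P·diag(81, 16)·P⁻¹ = [[0, -16], [-81, -16]] · [[1, -1], [-1, 0]] = [[16, 0], [-65, 81]].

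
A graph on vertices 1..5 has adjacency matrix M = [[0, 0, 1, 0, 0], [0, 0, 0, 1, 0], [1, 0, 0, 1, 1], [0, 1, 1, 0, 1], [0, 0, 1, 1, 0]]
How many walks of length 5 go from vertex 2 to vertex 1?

5

The number of length-5 walks from vertex 2 to vertex 1 is entry (2,1) of M⁵, where M is the adjacency matrix.
M² = [[1, 0, 0, 1, 1], [0, 1, 1, 0, 1], [0, 1, 3, 1, 1], [1, 0, 1, 3, 1], [1, 1, 1, 1, 2]]
M³ = [[0, 1, 3, 1, 1], [1, 0, 1, 3, 1], [3, 1, 2, 5, 4], [1, 3, 5, 2, 4], [1, 1, 4, 4, 2]]
M⁴ = [[3, 1, 2, 5, 4], [1, 3, 5, 2, 4], [2, 5, 12, 7, 7], [5, 2, 7, 12, 7], [4, 4, 7, 7, 8]]
M⁵ = [[2, 5, 12, 7, 7], [5, 2, 7, 12, 7], [12, 7, 16, 24, 19], [7, 12, 24, 16, 19], [7, 7, 19, 19, 14]]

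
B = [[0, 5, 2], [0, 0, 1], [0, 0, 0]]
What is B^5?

B is strictly triangular, hence nilpotent: B^3 = 0, so B^5 = 0.

[[0, 0, 0], [0, 0, 0], [0, 0, 0]]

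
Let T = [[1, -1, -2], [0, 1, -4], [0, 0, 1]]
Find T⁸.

T = I + N where N = [[0, -1, -2], [0, 0, -4], [0, 0, 0]] is strictly upper-triangular, so N³ = 0.
(I + N)⁸ = I + 8·N + 28·N² = [[1, -8, 96], [0, 1, -32], [0, 0, 1]].

[[1, -8, 96], [0, 1, -32], [0, 0, 1]]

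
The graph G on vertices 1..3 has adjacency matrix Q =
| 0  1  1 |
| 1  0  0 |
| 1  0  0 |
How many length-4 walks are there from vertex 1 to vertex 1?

4

The number of length-4 walks from vertex 1 to vertex 1 is entry (1,1) of Q⁴, where Q is the adjacency matrix.
Q² = [[2, 0, 0], [0, 1, 1], [0, 1, 1]]
Q³ = [[0, 2, 2], [2, 0, 0], [2, 0, 0]]
Q⁴ = [[4, 0, 0], [0, 2, 2], [0, 2, 2]]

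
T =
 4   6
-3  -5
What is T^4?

[[-14, -30], [15, 31]]

tr T = -1 and det T = -2, so the characteristic polynomial is λ² − (-1)λ + (-2) with roots -2 and 1.
Eigenvectors give P = [[1, -2], [-1, 1]] with P⁻¹ = [[-1, -2], [-1, -1]], and T = P·diag(-2, 1)·P⁻¹.
Then T^4 = P·diag(16, 1)·P⁻¹ = [[16, -2], [-16, 1]] · [[-1, -2], [-1, -1]] = [[-14, -30], [15, 31]].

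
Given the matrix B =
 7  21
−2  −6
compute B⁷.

[[7, 21], [−2, −6]]

B² = B (a projection; rank 1, trace 1), so B⁷ = B.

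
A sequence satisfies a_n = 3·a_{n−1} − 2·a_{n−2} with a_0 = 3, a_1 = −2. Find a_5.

With companion matrix Q = [[3, −2], [1, 0]], [a_n, a_{n−1}]ᵀ = Q·[a_{n−1}, a_{n−2}]ᵀ, so [a_5, a_4]ᵀ = Q⁴·[a_1, a_0]ᵀ.
Q⁴ = [[31, −30], [15, −14]], giving [a_5, a_4]ᵀ = [[−152], [−72]].

−152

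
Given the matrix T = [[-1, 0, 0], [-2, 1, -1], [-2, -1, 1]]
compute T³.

[[-1, 0, 0], [-2, 4, -4], [-2, -4, 4]]

T² = [[1, 0, 0], [2, 2, -2], [2, -2, 2]]
T³ = [[-1, 0, 0], [-2, 4, -4], [-2, -4, 4]]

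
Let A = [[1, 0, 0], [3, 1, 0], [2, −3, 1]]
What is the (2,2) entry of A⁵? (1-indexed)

A = I + N where N = [[0, 0, 0], [3, 0, 0], [2, −3, 0]] is strictly lower-triangular, so N³ = 0.
(I + N)⁵ = I + 5·N + 10·N² = [[1, 0, 0], [15, 1, 0], [−80, −15, 1]].

1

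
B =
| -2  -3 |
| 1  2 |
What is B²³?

[[-2, -3], [1, 2]]

B² = I (check: tr B = 0 and det B = -1), so B²³ = B since 23 is odd.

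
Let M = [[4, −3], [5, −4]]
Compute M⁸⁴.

M² = I (check: tr M = 0 and det M = −1), so M⁸⁴ = I since 84 is even.

[[1, 0], [0, 1]]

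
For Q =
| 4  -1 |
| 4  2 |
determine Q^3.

[[24, -24], [96, -24]]

Q^2 = [[12, -6], [24, 0]]
Q^3 = [[24, -24], [96, -24]]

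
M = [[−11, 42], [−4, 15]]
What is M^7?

[[−13115, 45906], [−4372, 15303]]

tr M = 4 and det M = 3, so the characteristic polynomial is λ² − (4)λ + (3) with roots 3 and 1.
Eigenvectors give P = [[3, 7], [1, 2]] with P⁻¹ = [[−2, 7], [1, −3]], and M = P·diag(3, 1)·P⁻¹.
Then M^7 = P·diag(2187, 1)·P⁻¹ = [[6561, 7], [2187, 2]] · [[−2, 7], [1, −3]] = [[−13115, 45906], [−4372, 15303]].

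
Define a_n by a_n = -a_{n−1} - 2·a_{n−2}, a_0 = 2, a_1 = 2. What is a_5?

With companion matrix Q = [[-1, -2], [1, 0]], [a_n, a_{n−1}]ᵀ = Q·[a_{n−1}, a_{n−2}]ᵀ, so [a_5, a_4]ᵀ = Q⁴·[a_1, a_0]ᵀ.
Q⁴ = [[-1, -6], [3, 2]], giving [a_5, a_4]ᵀ = [[-14], [10]].

-14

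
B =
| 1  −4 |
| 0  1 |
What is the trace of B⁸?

2

B = I + N where N = [[0, −4], [0, 0]] is strictly upper-triangular, so N² = 0.
(I + N)⁸ = I + 8·N = [[1, −32], [0, 1]].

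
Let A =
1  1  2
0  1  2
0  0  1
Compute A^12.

[[1, 12, 156], [0, 1, 24], [0, 0, 1]]

A = I + N where N = [[0, 1, 2], [0, 0, 2], [0, 0, 0]] is strictly upper-triangular, so N^3 = 0.
(I + N)^12 = I + 12·N + 66·N^2 = [[1, 12, 156], [0, 1, 24], [0, 0, 1]].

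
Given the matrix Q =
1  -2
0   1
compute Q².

[[1, -4], [0, 1]]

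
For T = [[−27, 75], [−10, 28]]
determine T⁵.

tr T = 1 and det T = −6, so the characteristic polynomial is λ² − (1)λ + (−6) with roots −2 and 3.
Eigenvectors give P = [[3, −5], [1, −2]] with P⁻¹ = [[2, −5], [1, −3]], and T = P·diag(−2, 3)·P⁻¹.
Then T⁵ = P·diag(−32, 243)·P⁻¹ = [[−96, −1215], [−32, −486]] · [[2, −5], [1, −3]] = [[−1407, 4125], [−550, 1618]].

[[−1407, 4125], [−550, 1618]]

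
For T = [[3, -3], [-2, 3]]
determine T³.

T² = [[15, -18], [-12, 15]]
T³ = [[81, -99], [-66, 81]]

[[81, -99], [-66, 81]]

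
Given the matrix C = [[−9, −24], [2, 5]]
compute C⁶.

tr C = −4 and det C = 3, so the characteristic polynomial is λ² − (−4)λ + (3) with roots −3 and −1.
Eigenvectors give P = [[4, −3], [−1, 1]] with P⁻¹ = [[1, 3], [1, 4]], and C = P·diag(−3, −1)·P⁻¹.
Then C⁶ = P·diag(729, 1)·P⁻¹ = [[2916, −3], [−729, 1]] · [[1, 3], [1, 4]] = [[2913, 8736], [−728, −2183]].

[[2913, 8736], [−728, −2183]]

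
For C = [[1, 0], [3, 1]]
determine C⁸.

[[1, 0], [24, 1]]

C = I + N where N = [[0, 0], [3, 0]] is strictly lower-triangular, so N² = 0.
(I + N)⁸ = I + 8·N = [[1, 0], [24, 1]].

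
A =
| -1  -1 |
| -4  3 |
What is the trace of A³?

A² = [[5, -2], [-8, 13]]
A³ = [[3, -11], [-44, 47]]

50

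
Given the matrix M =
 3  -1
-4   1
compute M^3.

M^2 = [[13, -4], [-16, 5]]
M^3 = [[55, -17], [-68, 21]]

[[55, -17], [-68, 21]]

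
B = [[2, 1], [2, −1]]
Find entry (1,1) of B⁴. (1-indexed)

B² = [[6, 1], [2, 3]]
B³ = [[14, 5], [10, −1]]
B⁴ = [[38, 9], [18, 11]]

38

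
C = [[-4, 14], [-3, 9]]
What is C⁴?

[[-374, 910], [-195, 471]]

tr C = 5 and det C = 6, so the characteristic polynomial is λ² − (5)λ + (6) with roots 2 and 3.
Eigenvectors give P = [[7, 2], [3, 1]] with P⁻¹ = [[1, -2], [-3, 7]], and C = P·diag(2, 3)·P⁻¹.
Then C⁴ = P·diag(16, 81)·P⁻¹ = [[112, 162], [48, 81]] · [[1, -2], [-3, 7]] = [[-374, 910], [-195, 471]].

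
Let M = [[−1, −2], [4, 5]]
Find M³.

[[−25, −26], [52, 53]]

tr M = 4 and det M = 3, so the characteristic polynomial is λ² − (4)λ + (3) with roots 1 and 3.
Eigenvectors give P = [[−1, −1], [1, 2]] with P⁻¹ = [[−2, −1], [1, 1]], and M = P·diag(1, 3)·P⁻¹.
Then M³ = P·diag(1, 27)·P⁻¹ = [[−1, −27], [1, 54]] · [[−2, −1], [1, 1]] = [[−25, −26], [52, 53]].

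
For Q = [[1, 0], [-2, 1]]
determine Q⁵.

[[1, 0], [-10, 1]]

Q = I + N where N = [[0, 0], [-2, 0]] is strictly lower-triangular, so N² = 0.
(I + N)⁵ = I + 5·N = [[1, 0], [-10, 1]].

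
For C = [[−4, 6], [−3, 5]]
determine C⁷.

[[−130, 258], [−129, 257]]

tr C = 1 and det C = −2, so the characteristic polynomial is λ² − (1)λ + (−2) with roots 2 and −1.
Eigenvectors give P = [[−1, 2], [−1, 1]] with P⁻¹ = [[1, −2], [1, −1]], and C = P·diag(2, −1)·P⁻¹.
Then C⁷ = P·diag(128, −1)·P⁻¹ = [[−128, −2], [−128, −1]] · [[1, −2], [1, −1]] = [[−130, 258], [−129, 257]].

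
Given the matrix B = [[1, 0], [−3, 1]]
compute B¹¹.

B = I + N where N = [[0, 0], [−3, 0]] is strictly lower-triangular, so N² = 0.
(I + N)¹¹ = I + 11·N = [[1, 0], [−33, 1]].

[[1, 0], [−33, 1]]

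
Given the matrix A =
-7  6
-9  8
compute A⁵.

tr A = 1 and det A = -2, so the characteristic polynomial is λ² − (1)λ + (-2) with roots -1 and 2.
Eigenvectors give P = [[1, -2], [1, -3]] with P⁻¹ = [[3, -2], [1, -1]], and A = P·diag(-1, 2)·P⁻¹.
Then A⁵ = P·diag(-1, 32)·P⁻¹ = [[-1, -64], [-1, -96]] · [[3, -2], [1, -1]] = [[-67, 66], [-99, 98]].

[[-67, 66], [-99, 98]]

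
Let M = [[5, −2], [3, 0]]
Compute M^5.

[[665, −422], [633, −390]]

tr M = 5 and det M = 6, so the characteristic polynomial is λ² − (5)λ + (6) with roots 3 and 2.
Eigenvectors give P = [[1, 2], [1, 3]] with P⁻¹ = [[3, −2], [−1, 1]], and M = P·diag(3, 2)·P⁻¹.
Then M^5 = P·diag(243, 32)·P⁻¹ = [[243, 64], [243, 96]] · [[3, −2], [−1, 1]] = [[665, −422], [633, −390]].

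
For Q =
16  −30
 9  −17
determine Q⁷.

[[646, −1290], [387, −773]]

tr Q = −1 and det Q = −2, so the characteristic polynomial is λ² − (−1)λ + (−2) with roots 1 and −2.
Eigenvectors give P = [[−2, 5], [−1, 3]] with P⁻¹ = [[−3, 5], [−1, 2]], and Q = P·diag(1, −2)·P⁻¹.
Then Q⁷ = P·diag(1, −128)·P⁻¹ = [[−2, −640], [−1, −384]] · [[−3, 5], [−1, 2]] = [[646, −1290], [387, −773]].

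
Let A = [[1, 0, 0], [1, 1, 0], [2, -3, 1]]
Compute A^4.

[[1, 0, 0], [4, 1, 0], [-10, -12, 1]]

A = I + N where N = [[0, 0, 0], [1, 0, 0], [2, -3, 0]] is strictly lower-triangular, so N^3 = 0.
(I + N)^4 = I + 4·N + 6·N^2 = [[1, 0, 0], [4, 1, 0], [-10, -12, 1]].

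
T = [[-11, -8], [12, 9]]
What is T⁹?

[[-59051, -39368], [59052, 39369]]

tr T = -2 and det T = -3, so the characteristic polynomial is λ² − (-2)λ + (-3) with roots -3 and 1.
Eigenvectors give P = [[-1, -2], [1, 3]] with P⁻¹ = [[-3, -2], [1, 1]], and T = P·diag(-3, 1)·P⁻¹.
Then T⁹ = P·diag(-19683, 1)·P⁻¹ = [[19683, -2], [-19683, 3]] · [[-3, -2], [1, 1]] = [[-59051, -39368], [59052, 39369]].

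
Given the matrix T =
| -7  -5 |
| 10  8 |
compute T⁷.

[[-2443, -2315], [4630, 4502]]

tr T = 1 and det T = -6, so the characteristic polynomial is λ² − (1)λ + (-6) with roots 3 and -2.
Eigenvectors give P = [[-1, -1], [2, 1]] with P⁻¹ = [[1, 1], [-2, -1]], and T = P·diag(3, -2)·P⁻¹.
Then T⁷ = P·diag(2187, -128)·P⁻¹ = [[-2187, 128], [4374, -128]] · [[1, 1], [-2, -1]] = [[-2443, -2315], [4630, 4502]].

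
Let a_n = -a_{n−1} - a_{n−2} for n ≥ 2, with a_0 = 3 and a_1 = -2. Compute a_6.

With companion matrix Q = [[-1, -1], [1, 0]], [a_n, a_{n−1}]ᵀ = Q·[a_{n−1}, a_{n−2}]ᵀ, so [a_6, a_5]ᵀ = Q⁵·[a_1, a_0]ᵀ.
Q⁵ = [[0, 1], [-1, -1]], giving [a_6, a_5]ᵀ = [[3], [-1]].

3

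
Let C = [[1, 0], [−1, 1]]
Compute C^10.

C = I + N where N = [[0, 0], [−1, 0]] is strictly lower-triangular, so N^2 = 0.
(I + N)^10 = I + 10·N = [[1, 0], [−10, 1]].

[[1, 0], [−10, 1]]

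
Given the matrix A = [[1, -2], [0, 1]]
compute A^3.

[[1, -6], [0, 1]]

A = I + N where N = [[0, -2], [0, 0]] is strictly upper-triangular, so N^2 = 0.
(I + N)^3 = I + 3·N = [[1, -6], [0, 1]].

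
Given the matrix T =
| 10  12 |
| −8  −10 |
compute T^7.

[[640, 768], [−512, −640]]

tr T = 0 and det T = −4, so the characteristic polynomial is λ² − (0)λ + (−4) with roots 2 and −2.
Eigenvectors give P = [[−3, 1], [2, −1]] with P⁻¹ = [[−1, −1], [−2, −3]], and T = P·diag(2, −2)·P⁻¹.
Then T^7 = P·diag(128, −128)·P⁻¹ = [[−384, −128], [256, 128]] · [[−1, −1], [−2, −3]] = [[640, 768], [−512, −640]].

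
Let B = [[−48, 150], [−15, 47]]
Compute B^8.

tr B = −1 and det B = −6, so the characteristic polynomial is λ² − (−1)λ + (−6) with roots 2 and −3.
Eigenvectors give P = [[−3, 10], [−1, 3]] with P⁻¹ = [[3, −10], [1, −3]], and B = P·diag(2, −3)·P⁻¹.
Then B^8 = P·diag(256, 6561)·P⁻¹ = [[−768, 65610], [−256, 19683]] · [[3, −10], [1, −3]] = [[63306, −189150], [18915, −56489]].

[[63306, −189150], [18915, −56489]]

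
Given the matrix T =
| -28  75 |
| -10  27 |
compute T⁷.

tr T = -1 and det T = -6, so the characteristic polynomial is λ² − (-1)λ + (-6) with roots -3 and 2.
Eigenvectors give P = [[3, -5], [1, -2]] with P⁻¹ = [[2, -5], [1, -3]], and T = P·diag(-3, 2)·P⁻¹.
Then T⁷ = P·diag(-2187, 128)·P⁻¹ = [[-6561, -640], [-2187, -256]] · [[2, -5], [1, -3]] = [[-13762, 34725], [-4630, 11703]].

[[-13762, 34725], [-4630, 11703]]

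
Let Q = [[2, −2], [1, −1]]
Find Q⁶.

Q² = Q (a projection; rank 1, trace 1), so Q⁶ = Q.

[[2, −2], [1, −1]]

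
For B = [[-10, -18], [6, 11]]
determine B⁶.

tr B = 1 and det B = -2, so the characteristic polynomial is λ² − (1)λ + (-2) with roots 2 and -1.
Eigenvectors give P = [[-3, 2], [2, -1]] with P⁻¹ = [[1, 2], [2, 3]], and B = P·diag(2, -1)·P⁻¹.
Then B⁶ = P·diag(64, 1)·P⁻¹ = [[-192, 2], [128, -1]] · [[1, 2], [2, 3]] = [[-188, -378], [126, 253]].

[[-188, -378], [126, 253]]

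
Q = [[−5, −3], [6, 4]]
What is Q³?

tr Q = −1 and det Q = −2, so the characteristic polynomial is λ² − (−1)λ + (−2) with roots 1 and −2.
Eigenvectors give P = [[−1, 1], [2, −1]] with P⁻¹ = [[1, 1], [2, 1]], and Q = P·diag(1, −2)·P⁻¹.
Then Q³ = P·diag(1, −8)·P⁻¹ = [[−1, −8], [2, 8]] · [[1, 1], [2, 1]] = [[−17, −9], [18, 10]].

[[−17, −9], [18, 10]]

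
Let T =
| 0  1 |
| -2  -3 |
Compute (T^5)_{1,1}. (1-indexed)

30

tr T = -3 and det T = 2, so the characteristic polynomial is λ² − (-3)λ + (2) with roots -2 and -1.
Eigenvectors give P = [[-1, -1], [2, 1]] with P⁻¹ = [[1, 1], [-2, -1]], and T = P·diag(-2, -1)·P⁻¹.
Then T^5 = P·diag(-32, -1)·P⁻¹ = [[32, 1], [-64, -1]] · [[1, 1], [-2, -1]] = [[30, 31], [-62, -63]].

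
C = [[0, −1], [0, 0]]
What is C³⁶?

[[0, 0], [0, 0]]

C is strictly triangular, hence nilpotent: C² = 0, so C³⁶ = 0.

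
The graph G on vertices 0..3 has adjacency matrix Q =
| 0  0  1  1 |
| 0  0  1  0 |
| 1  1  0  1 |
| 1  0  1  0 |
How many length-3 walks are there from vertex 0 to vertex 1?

The number of length-3 walks from vertex 0 to vertex 1 is entry (0,1) of Q^3, where Q is the adjacency matrix.
Q^2 = [[2, 1, 1, 1], [1, 1, 0, 1], [1, 0, 3, 1], [1, 1, 1, 2]]
Q^3 = [[2, 1, 4, 3], [1, 0, 3, 1], [4, 3, 2, 4], [3, 1, 4, 2]]

1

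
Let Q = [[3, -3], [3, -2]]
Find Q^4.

[[-9, 15], [-15, 16]]

Q^2 = [[0, -3], [3, -5]]
Q^3 = [[-9, 6], [-6, 1]]
Q^4 = [[-9, 15], [-15, 16]]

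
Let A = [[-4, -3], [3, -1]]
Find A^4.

[[-176, -15], [15, -161]]

A^2 = [[7, 15], [-15, -8]]
A^3 = [[17, -36], [36, 53]]
A^4 = [[-176, -15], [15, -161]]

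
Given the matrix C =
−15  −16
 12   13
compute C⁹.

tr C = −2 and det C = −3, so the characteristic polynomial is λ² − (−2)λ + (−3) with roots 1 and −3.
Eigenvectors give P = [[−1, −4], [1, 3]] with P⁻¹ = [[3, 4], [−1, −1]], and C = P·diag(1, −3)·P⁻¹.
Then C⁹ = P·diag(1, −19683)·P⁻¹ = [[−1, 78732], [1, −59049]] · [[3, 4], [−1, −1]] = [[−78735, −78736], [59052, 59053]].

[[−78735, −78736], [59052, 59053]]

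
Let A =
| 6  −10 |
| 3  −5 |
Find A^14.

A² = A (a projection; rank 1, trace 1), so A^14 = A.

[[6, −10], [3, −5]]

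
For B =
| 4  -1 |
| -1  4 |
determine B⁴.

B² = [[17, -8], [-8, 17]]
B³ = [[76, -49], [-49, 76]]
B⁴ = [[353, -272], [-272, 353]]

[[353, -272], [-272, 353]]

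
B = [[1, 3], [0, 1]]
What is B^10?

[[1, 30], [0, 1]]

B = I + N where N = [[0, 3], [0, 0]] is strictly upper-triangular, so N^2 = 0.
(I + N)^10 = I + 10·N = [[1, 30], [0, 1]].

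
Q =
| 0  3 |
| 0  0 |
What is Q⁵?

[[0, 0], [0, 0]]

Q is strictly triangular, hence nilpotent: Q² = 0, so Q⁵ = 0.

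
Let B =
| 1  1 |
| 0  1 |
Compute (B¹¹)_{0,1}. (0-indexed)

11

B = I + N where N = [[0, 1], [0, 0]] is strictly upper-triangular, so N² = 0.
(I + N)¹¹ = I + 11·N = [[1, 11], [0, 1]].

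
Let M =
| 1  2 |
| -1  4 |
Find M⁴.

tr M = 5 and det M = 6, so the characteristic polynomial is λ² − (5)λ + (6) with roots 3 and 2.
Eigenvectors give P = [[1, 2], [1, 1]] with P⁻¹ = [[-1, 2], [1, -1]], and M = P·diag(3, 2)·P⁻¹.
Then M⁴ = P·diag(81, 16)·P⁻¹ = [[81, 32], [81, 16]] · [[-1, 2], [1, -1]] = [[-49, 130], [-65, 146]].

[[-49, 130], [-65, 146]]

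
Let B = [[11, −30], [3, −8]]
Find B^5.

[[311, −930], [93, −278]]

tr B = 3 and det B = 2, so the characteristic polynomial is λ² − (3)λ + (2) with roots 1 and 2.
Eigenvectors give P = [[3, 10], [1, 3]] with P⁻¹ = [[−3, 10], [1, −3]], and B = P·diag(1, 2)·P⁻¹.
Then B^5 = P·diag(1, 32)·P⁻¹ = [[3, 320], [1, 96]] · [[−3, 10], [1, −3]] = [[311, −930], [93, −278]].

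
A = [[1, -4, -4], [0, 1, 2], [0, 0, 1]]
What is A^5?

[[1, -20, -100], [0, 1, 10], [0, 0, 1]]

A = I + N where N = [[0, -4, -4], [0, 0, 2], [0, 0, 0]] is strictly upper-triangular, so N^3 = 0.
(I + N)^5 = I + 5·N + 10·N^2 = [[1, -20, -100], [0, 1, 10], [0, 0, 1]].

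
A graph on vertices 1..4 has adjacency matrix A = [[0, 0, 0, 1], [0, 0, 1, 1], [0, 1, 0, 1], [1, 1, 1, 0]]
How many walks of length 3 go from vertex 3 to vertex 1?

The number of length-3 walks from vertex 3 to vertex 1 is entry (3,1) of A³, where A is the adjacency matrix.
A² = [[1, 1, 1, 0], [1, 2, 1, 1], [1, 1, 2, 1], [0, 1, 1, 3]]
A³ = [[0, 1, 1, 3], [1, 2, 3, 4], [1, 3, 2, 4], [3, 4, 4, 2]]

1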